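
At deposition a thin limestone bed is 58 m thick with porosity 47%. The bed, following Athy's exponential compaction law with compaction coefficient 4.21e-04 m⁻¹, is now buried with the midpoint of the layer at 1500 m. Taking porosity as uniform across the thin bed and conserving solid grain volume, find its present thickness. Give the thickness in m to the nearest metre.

Working in km (1 km = 1000 m; k in km⁻¹ = k in m⁻¹ × 1000):
Porosity at 1.5 km: phi = 0.47·exp(−0.421×1.5) = 0.2499
Solid-volume conservation: h(1−phi) = h₀(1−phi₀) ⇒ h = h₀·(1−phi₀)/(1−phi)
h = 0.058 × (1 − 0.47)/(1 − 0.2499) = 0.058 × 0.7066 = 0.0410 km

41 m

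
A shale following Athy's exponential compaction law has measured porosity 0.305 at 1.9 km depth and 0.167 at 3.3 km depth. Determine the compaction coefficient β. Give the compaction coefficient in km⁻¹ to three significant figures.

0.430 km⁻¹

Athy: phi(z) = phi₀ e^(−βz) ⇒ phi₁/phi₂ = e^{β(z₂−z₁)} ⇒ β = ln(phi₁/phi₂)/(z₂−z₁)
β = ln(0.305/0.167) / (3.3 − 1.9) = ln(1.826) / 1.4 = 0.6023 / 1.4 = 0.4302 km⁻¹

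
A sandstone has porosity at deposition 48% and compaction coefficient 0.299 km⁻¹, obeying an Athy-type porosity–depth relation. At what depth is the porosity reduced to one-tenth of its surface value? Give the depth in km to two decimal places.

7.70 km

φ/φ₀ = 1/10 ⇒ exp(−β·Z) = 1/10 ⇒ Z = ln(10) / β
Z = 2.3026 / 0.299 = 7.701 km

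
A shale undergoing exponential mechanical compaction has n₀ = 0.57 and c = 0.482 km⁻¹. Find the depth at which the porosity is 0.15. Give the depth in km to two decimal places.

2.77 km

Invert Athy's law: d = ln(n₀/n) / c
d = ln(0.57/0.15) / 0.482 = ln(3.8) / 0.482 = 1.3350 / 0.482 = 2.770 km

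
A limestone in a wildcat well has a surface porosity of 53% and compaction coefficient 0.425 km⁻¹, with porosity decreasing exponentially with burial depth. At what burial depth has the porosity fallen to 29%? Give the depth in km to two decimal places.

Invert Athy's law: d = ln(phi₀/phi) / k
d = ln(0.53/0.29) / 0.425 = ln(1.828) / 0.425 = 0.6030 / 0.425 = 1.419 km

1.42 km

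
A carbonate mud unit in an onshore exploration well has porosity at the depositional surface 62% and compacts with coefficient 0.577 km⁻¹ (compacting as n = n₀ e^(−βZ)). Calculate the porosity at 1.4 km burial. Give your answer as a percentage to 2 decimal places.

27.64%

n = n₀·exp(−β·Z) = 0.62 × exp(−0.577 × 1.4) = 0.62 × exp(−0.8078)
  = 0.62 × 0.4458 = 0.2764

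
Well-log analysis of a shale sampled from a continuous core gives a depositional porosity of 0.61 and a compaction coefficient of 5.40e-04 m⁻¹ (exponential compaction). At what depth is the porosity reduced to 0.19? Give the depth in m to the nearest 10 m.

Working in km (1 km = 1000 m; c in km⁻¹ = c in m⁻¹ × 1000):
Invert Athy's law: d = ln(φ₀/φ) / c
d = ln(0.61/0.19) / 0.54 = ln(3.211) / 0.54 = 1.1664 / 0.54 = 2.160 km

2160 m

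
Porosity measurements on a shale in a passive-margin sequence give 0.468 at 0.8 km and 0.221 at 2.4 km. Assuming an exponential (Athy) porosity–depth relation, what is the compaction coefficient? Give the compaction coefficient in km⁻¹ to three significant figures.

0.469 km⁻¹

Athy: phi(z) = phi₀ e^(−cz) ⇒ phi₁/phi₂ = e^{c(z₂−z₁)} ⇒ c = ln(phi₁/phi₂)/(z₂−z₁)
c = ln(0.468/0.221) / (2.4 − 0.8) = ln(2.118) / 1.6 = 0.7503 / 1.6 = 0.4689 km⁻¹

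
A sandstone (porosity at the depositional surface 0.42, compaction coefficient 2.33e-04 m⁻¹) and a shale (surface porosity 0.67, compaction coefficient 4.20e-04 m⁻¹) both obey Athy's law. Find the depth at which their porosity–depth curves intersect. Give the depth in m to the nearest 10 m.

Working in km (1 km = 1000 m; c in km⁻¹ = c in m⁻¹ × 1000):
Set n₀ₐ e^(−cₐd) = n₀ᵦ e^(−cᵦd) ⇒ ln(n₀ₐ/n₀ᵦ) = (cₐ − cᵦ)·d
d = ln(0.42/0.67) / (0.233 − 0.42) = -0.4670 / -0.187 = 2.497 km

2500 m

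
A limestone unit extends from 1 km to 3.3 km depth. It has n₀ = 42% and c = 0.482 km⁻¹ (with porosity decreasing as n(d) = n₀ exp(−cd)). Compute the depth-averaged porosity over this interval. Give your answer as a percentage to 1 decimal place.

⟨n⟩ = (1/(d₂−d₁)) ∫ n₀ e^(−cd) dd = n₀·(e^(−c·d₁) − e^(−c·d₂)) / (c·(d₂−d₁))
e^(−0.482×1) = 0.6175; e^(−0.482×3.3) = 0.2038
⟨n⟩ = 0.42 × (0.6175 − 0.2038) / (0.482 × 2.3) = 0.42 × 0.3732 = 0.1567

15.7%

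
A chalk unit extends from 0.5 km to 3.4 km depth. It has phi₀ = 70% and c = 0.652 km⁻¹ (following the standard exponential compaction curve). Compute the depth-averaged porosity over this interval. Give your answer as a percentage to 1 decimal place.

⟨phi⟩ = (1/(z₂−z₁)) ∫ phi₀ e^(−cz) dz = phi₀·(e^(−c·z₁) − e^(−c·z₂)) / (c·(z₂−z₁))
e^(−0.652×0.5) = 0.7218; e^(−0.652×3.4) = 0.1090
⟨phi⟩ = 0.7 × (0.7218 − 0.1090) / (0.652 × 2.9) = 0.7 × 0.3241 = 0.2269

22.7%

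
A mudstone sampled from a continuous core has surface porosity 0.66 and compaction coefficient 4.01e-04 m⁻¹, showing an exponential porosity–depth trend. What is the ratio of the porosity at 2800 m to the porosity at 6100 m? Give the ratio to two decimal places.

Working in km (1 km = 1000 m; c in km⁻¹ = c in m⁻¹ × 1000):
phi(d₁)/phi(d₂) = e^(−c·d₁)/e^(−c·d₂) = e^{c(d₂−d₁)}
= exp(0.401 × 3.3) = exp(1.323) = 3.7558

3.76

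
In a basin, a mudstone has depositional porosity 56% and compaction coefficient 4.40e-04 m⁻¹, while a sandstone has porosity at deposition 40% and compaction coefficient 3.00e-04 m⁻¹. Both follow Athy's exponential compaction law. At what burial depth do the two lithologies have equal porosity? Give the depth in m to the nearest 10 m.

Working in km (1 km = 1000 m; β in km⁻¹ = β in m⁻¹ × 1000):
Set φ₀ₐ e^(−βₐZ) = φ₀ᵦ e^(−βᵦZ) ⇒ ln(φ₀ₐ/φ₀ᵦ) = (βₐ − βᵦ)·Z
Z = ln(0.56/0.4) / (0.44 − 0.3) = 0.3365 / 0.14 = 2.403 km

2400 m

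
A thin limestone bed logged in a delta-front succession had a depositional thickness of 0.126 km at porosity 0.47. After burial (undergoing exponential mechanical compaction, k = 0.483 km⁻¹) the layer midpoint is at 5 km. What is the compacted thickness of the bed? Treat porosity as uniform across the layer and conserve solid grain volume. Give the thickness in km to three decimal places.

Porosity at 5 km: φ = 0.47·exp(−0.483×5) = 0.0420
Solid-volume conservation: h(1−φ) = h₀(1−φ₀) ⇒ h = h₀·(1−φ₀)/(1−φ)
h = 0.126 × (1 − 0.47)/(1 − 0.0420) = 0.126 × 0.5532 = 0.0697 km

0.070 km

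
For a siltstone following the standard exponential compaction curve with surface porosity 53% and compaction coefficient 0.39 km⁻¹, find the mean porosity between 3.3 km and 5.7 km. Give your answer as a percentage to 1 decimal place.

9.5%

⟨phi⟩ = (1/(z₂−z₁)) ∫ phi₀ e^(−kz) dz = phi₀·(e^(−k·z₁) − e^(−k·z₂)) / (k·(z₂−z₁))
e^(−0.39×3.3) = 0.2761; e^(−0.39×5.7) = 0.1083
⟨phi⟩ = 0.53 × (0.2761 − 0.1083) / (0.39 × 2.4) = 0.53 × 0.1793 = 0.0950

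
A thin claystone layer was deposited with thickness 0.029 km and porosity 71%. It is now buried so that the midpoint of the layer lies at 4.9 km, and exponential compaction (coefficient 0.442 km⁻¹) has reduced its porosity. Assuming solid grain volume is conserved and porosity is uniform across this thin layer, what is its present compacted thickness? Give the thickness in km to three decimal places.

Porosity at 4.9 km: φ = 0.71·exp(−0.442×4.9) = 0.0814
Solid-volume conservation: h(1−φ) = h₀(1−φ₀) ⇒ h = h₀·(1−φ₀)/(1−φ)
h = 0.029 × (1 − 0.71)/(1 − 0.0814) = 0.029 × 0.3157 = 0.0092 km

0.009 km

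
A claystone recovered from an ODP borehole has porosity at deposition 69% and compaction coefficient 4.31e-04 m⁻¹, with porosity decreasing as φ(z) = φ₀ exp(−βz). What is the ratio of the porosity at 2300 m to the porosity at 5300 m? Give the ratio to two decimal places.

Working in km (1 km = 1000 m; β in km⁻¹ = β in m⁻¹ × 1000):
φ(z₁)/φ(z₂) = e^(−β·z₁)/e^(−β·z₂) = e^{β(z₂−z₁)}
= exp(0.431 × 3) = exp(1.293) = 3.6437

3.64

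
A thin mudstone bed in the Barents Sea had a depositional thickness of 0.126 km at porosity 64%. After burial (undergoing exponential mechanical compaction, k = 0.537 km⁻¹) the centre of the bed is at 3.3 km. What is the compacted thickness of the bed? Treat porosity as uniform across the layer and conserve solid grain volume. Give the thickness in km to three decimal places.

Porosity at 3.3 km: phi = 0.64·exp(−0.537×3.3) = 0.1088
Solid-volume conservation: h(1−phi) = h₀(1−phi₀) ⇒ h = h₀·(1−phi₀)/(1−phi)
h = 0.126 × (1 − 0.64)/(1 − 0.1088) = 0.126 × 0.4039 = 0.0509 km

0.051 km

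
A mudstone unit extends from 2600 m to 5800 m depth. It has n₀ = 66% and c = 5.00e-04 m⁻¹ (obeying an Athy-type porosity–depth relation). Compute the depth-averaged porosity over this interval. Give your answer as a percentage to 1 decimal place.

9.0%

Working in km (1 km = 1000 m; c in km⁻¹ = c in m⁻¹ × 1000):
⟨n⟩ = (1/(z₂−z₁)) ∫ n₀ e^(−cz) dz = n₀·(e^(−c·z₁) − e^(−c·z₂)) / (c·(z₂−z₁))
e^(−0.5×2.6) = 0.2725; e^(−0.5×5.8) = 0.0550
⟨n⟩ = 0.66 × (0.2725 − 0.0550) / (0.5 × 3.2) = 0.66 × 0.1359 = 0.0897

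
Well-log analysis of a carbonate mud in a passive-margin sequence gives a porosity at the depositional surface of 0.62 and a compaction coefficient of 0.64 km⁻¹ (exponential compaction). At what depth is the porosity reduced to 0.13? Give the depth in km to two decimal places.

2.44 km

Invert Athy's law: Z = ln(n₀/n) / k
Z = ln(0.62/0.13) / 0.64 = ln(4.769) / 0.64 = 1.5622 / 0.64 = 2.441 km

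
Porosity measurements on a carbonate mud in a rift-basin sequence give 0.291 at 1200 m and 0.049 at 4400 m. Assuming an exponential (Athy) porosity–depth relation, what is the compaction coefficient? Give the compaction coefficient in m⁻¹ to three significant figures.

0.000557 m⁻¹

Working in km (1 km = 1000 m; c in km⁻¹ = c in m⁻¹ × 1000):
Athy: phi(z) = phi₀ e^(−cz) ⇒ phi₁/phi₂ = e^{c(z₂−z₁)} ⇒ c = ln(phi₁/phi₂)/(z₂−z₁)
c = ln(0.291/0.049) / (4.4 − 1.2) = ln(5.939) / 3.2 = 1.7815 / 3.2 = 0.5567 km⁻¹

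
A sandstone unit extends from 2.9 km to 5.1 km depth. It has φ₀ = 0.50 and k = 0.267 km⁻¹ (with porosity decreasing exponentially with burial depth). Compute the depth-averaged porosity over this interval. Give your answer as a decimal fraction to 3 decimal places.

⟨φ⟩ = (1/(Z₂−Z₁)) ∫ φ₀ e^(−kZ) dZ = φ₀·(e^(−k·Z₁) − e^(−k·Z₂)) / (k·(Z₂−Z₁))
e^(−0.267×2.9) = 0.4610; e^(−0.267×5.1) = 0.2562
⟨φ⟩ = 0.5 × (0.4610 − 0.2562) / (0.267 × 2.2) = 0.5 × 0.3487 = 0.1743

0.174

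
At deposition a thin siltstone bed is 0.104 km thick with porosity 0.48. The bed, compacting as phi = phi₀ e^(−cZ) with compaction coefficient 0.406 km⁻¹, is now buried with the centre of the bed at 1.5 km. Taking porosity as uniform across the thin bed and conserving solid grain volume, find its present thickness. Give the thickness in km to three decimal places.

Porosity at 1.5 km: phi = 0.48·exp(−0.406×1.5) = 0.2611
Solid-volume conservation: h(1−phi) = h₀(1−phi₀) ⇒ h = h₀·(1−phi₀)/(1−phi)
h = 0.104 × (1 − 0.48)/(1 − 0.2611) = 0.104 × 0.7037 = 0.0732 km

0.073 km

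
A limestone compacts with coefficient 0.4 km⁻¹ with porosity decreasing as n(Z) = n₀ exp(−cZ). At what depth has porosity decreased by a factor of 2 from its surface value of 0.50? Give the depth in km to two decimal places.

n/n₀ = 1/2 ⇒ exp(−c·Z) = 1/2 ⇒ Z = ln(2) / c
Z = 0.6931 / 0.4 = 1.733 km

1.73 km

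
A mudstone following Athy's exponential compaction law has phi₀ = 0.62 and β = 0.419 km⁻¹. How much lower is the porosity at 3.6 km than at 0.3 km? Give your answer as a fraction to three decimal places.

0.410

phi(0.3) = 0.62·e^(−0.419×0.3) = 0.5468
phi(3.6) = 0.62·e^(−0.419×3.6) = 0.1372
Δphi = 0.5468 − 0.1372 = 0.4096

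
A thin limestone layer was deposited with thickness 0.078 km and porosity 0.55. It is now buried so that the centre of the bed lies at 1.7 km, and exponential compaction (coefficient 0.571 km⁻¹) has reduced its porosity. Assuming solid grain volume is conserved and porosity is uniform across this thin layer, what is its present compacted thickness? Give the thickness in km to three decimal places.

Porosity at 1.7 km: phi = 0.55·exp(−0.571×1.7) = 0.2083
Solid-volume conservation: h(1−phi) = h₀(1−phi₀) ⇒ h = h₀·(1−phi₀)/(1−phi)
h = 0.078 × (1 − 0.55)/(1 − 0.2083) = 0.078 × 0.5684 = 0.0443 km

0.044 km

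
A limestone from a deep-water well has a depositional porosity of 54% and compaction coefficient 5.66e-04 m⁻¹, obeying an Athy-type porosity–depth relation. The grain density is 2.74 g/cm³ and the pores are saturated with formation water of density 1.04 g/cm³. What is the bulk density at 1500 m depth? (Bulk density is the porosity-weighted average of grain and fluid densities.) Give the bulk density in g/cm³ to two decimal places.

2.35 g/cm³

Working in km (1 km = 1000 m; β in km⁻¹ = β in m⁻¹ × 1000):
Porosity at depth: n = 0.54·exp(−0.566×1.5) = 0.54×0.4278 = 0.2310
Bulk density: ρ_b = (1−n)ρ_g + n·ρ_f = 0.7690×2.74 + 0.2310×1.04
       = 2.107 + 0.240 = 2.347 g/cm³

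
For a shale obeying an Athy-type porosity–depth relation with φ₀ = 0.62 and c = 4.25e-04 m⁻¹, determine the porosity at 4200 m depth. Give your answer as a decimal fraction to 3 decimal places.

0.104

Working in km (1 km = 1000 m; c in km⁻¹ = c in m⁻¹ × 1000):
φ = φ₀·exp(−c·d) = 0.62 × exp(−0.425 × 4.2) = 0.62 × exp(−1.785)
  = 0.62 × 0.1678 = 0.1040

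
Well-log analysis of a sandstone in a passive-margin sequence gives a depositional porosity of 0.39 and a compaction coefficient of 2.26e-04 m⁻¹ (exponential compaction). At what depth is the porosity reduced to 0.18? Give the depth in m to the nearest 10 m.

Working in km (1 km = 1000 m; k in km⁻¹ = k in m⁻¹ × 1000):
Invert Athy's law: z = ln(φ₀/φ) / k
z = ln(0.39/0.18) / 0.226 = ln(2.167) / 0.226 = 0.7732 / 0.226 = 3.421 km

3420 m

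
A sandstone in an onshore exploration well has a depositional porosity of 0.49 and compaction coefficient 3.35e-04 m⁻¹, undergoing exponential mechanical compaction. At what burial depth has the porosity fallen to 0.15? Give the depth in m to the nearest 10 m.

3530 m

Working in km (1 km = 1000 m; k in km⁻¹ = k in m⁻¹ × 1000):
Invert Athy's law: Z = ln(φ₀/φ) / k
Z = ln(0.49/0.15) / 0.335 = ln(3.267) / 0.335 = 1.1838 / 0.335 = 3.534 km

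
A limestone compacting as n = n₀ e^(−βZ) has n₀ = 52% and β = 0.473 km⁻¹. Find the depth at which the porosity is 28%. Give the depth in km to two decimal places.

1.31 km

Invert Athy's law: Z = ln(n₀/n) / β
Z = ln(0.52/0.28) / 0.473 = ln(1.857) / 0.473 = 0.6190 / 0.473 = 1.309 km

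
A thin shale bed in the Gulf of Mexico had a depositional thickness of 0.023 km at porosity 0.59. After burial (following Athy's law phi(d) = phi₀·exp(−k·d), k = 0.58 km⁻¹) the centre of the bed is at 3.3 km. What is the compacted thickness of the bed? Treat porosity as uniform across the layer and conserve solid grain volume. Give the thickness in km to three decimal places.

Porosity at 3.3 km: phi = 0.59·exp(−0.58×3.3) = 0.0870
Solid-volume conservation: h(1−phi) = h₀(1−phi₀) ⇒ h = h₀·(1−phi₀)/(1−phi)
h = 0.023 × (1 − 0.59)/(1 − 0.0870) = 0.023 × 0.4491 = 0.0103 km

0.010 km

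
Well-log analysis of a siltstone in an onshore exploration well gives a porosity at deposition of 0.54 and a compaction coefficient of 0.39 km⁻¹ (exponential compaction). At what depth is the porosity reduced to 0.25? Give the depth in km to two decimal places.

1.97 km

Invert Athy's law: Z = ln(φ₀/φ) / β
Z = ln(0.54/0.25) / 0.39 = ln(2.16) / 0.39 = 0.7701 / 0.39 = 1.975 km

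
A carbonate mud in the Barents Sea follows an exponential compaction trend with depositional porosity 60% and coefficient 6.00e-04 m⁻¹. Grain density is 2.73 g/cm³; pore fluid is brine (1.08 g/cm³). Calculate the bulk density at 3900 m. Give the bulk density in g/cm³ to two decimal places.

2.63 g/cm³

Working in km (1 km = 1000 m; c in km⁻¹ = c in m⁻¹ × 1000):
Porosity at depth: n = 0.6·exp(−0.6×3.9) = 0.6×0.0963 = 0.0578
Bulk density: ρ_b = (1−n)ρ_g + n·ρ_f = 0.9422×2.73 + 0.0578×1.08
       = 2.572 + 0.062 = 2.635 g/cm³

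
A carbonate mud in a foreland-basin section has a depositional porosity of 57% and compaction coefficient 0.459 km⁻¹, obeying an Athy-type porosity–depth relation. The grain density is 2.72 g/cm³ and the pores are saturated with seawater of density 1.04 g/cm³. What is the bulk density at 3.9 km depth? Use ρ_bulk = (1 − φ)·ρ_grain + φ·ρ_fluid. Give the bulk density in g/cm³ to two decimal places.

Porosity at depth: φ = 0.57·exp(−0.459×3.9) = 0.57×0.1669 = 0.0952
Bulk density: ρ_b = (1−φ)ρ_g + φ·ρ_f = 0.9048×2.72 + 0.0952×1.04
       = 2.461 + 0.099 = 2.560 g/cm³

2.56 g/cm³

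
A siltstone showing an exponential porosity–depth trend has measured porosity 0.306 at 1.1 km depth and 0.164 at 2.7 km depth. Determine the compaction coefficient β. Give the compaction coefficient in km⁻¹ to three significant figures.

0.390 km⁻¹

Athy: phi(Z) = phi₀ e^(−βZ) ⇒ phi₁/phi₂ = e^{β(Z₂−Z₁)} ⇒ β = ln(phi₁/phi₂)/(Z₂−Z₁)
β = ln(0.306/0.164) / (2.7 − 1.1) = ln(1.866) / 1.6 = 0.6237 / 1.6 = 0.3898 km⁻¹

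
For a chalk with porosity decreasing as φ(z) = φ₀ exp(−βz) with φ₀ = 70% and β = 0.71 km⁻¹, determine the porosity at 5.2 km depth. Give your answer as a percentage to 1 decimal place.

1.7%

φ = φ₀·exp(−β·z) = 0.7 × exp(−0.71 × 5.2) = 0.7 × exp(−3.692)
  = 0.7 × 0.0249 = 0.0174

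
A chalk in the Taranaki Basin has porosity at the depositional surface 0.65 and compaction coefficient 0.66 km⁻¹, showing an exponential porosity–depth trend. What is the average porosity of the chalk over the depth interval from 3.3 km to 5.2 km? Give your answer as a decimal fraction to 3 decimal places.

⟨φ⟩ = (1/(d₂−d₁)) ∫ φ₀ e^(−kd) dd = φ₀·(e^(−k·d₁) − e^(−k·d₂)) / (k·(d₂−d₁))
e^(−0.66×3.3) = 0.1133; e^(−0.66×5.2) = 0.0323
⟨φ⟩ = 0.65 × (0.1133 − 0.0323) / (0.66 × 1.9) = 0.65 × 0.0645 = 0.0420

0.042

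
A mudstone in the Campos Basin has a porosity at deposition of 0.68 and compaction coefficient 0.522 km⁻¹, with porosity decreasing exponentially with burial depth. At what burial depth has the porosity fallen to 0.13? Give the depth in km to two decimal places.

Invert Athy's law: Z = ln(φ₀/φ) / β
Z = ln(0.68/0.13) / 0.522 = ln(5.231) / 0.522 = 1.6546 / 0.522 = 3.170 km

3.17 km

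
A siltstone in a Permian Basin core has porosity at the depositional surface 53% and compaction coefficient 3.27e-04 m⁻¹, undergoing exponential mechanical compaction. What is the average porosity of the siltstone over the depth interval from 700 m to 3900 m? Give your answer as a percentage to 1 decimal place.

Working in km (1 km = 1000 m; c in km⁻¹ = c in m⁻¹ × 1000):
⟨n⟩ = (1/(d₂−d₁)) ∫ n₀ e^(−cd) dd = n₀·(e^(−c·d₁) − e^(−c·d₂)) / (c·(d₂−d₁))
e^(−0.327×0.7) = 0.7954; e^(−0.327×3.9) = 0.2793
⟨n⟩ = 0.53 × (0.7954 − 0.2793) / (0.327 × 3.2) = 0.53 × 0.4932 = 0.2614

26.1%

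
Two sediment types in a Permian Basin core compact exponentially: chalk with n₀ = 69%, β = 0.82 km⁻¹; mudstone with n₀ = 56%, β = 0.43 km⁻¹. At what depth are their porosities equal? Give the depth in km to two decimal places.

Set n₀ₐ e^(−βₐZ) = n₀ᵦ e^(−βᵦZ) ⇒ ln(n₀ₐ/n₀ᵦ) = (βₐ − βᵦ)·Z
Z = ln(0.69/0.56) / (0.82 − 0.43) = 0.2088 / 0.39 = 0.535 km

0.54 km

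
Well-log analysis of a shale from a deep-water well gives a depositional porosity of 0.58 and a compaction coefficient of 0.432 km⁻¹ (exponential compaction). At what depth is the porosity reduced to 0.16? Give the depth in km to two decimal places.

2.98 km

Invert Athy's law: z = ln(phi₀/phi) / c
z = ln(0.58/0.16) / 0.432 = ln(3.625) / 0.432 = 1.2879 / 0.432 = 2.981 km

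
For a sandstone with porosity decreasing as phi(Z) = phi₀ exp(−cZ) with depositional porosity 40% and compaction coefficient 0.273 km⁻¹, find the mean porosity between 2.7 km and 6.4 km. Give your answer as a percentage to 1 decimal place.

⟨phi⟩ = (1/(Z₂−Z₁)) ∫ phi₀ e^(−cZ) dZ = phi₀·(e^(−c·Z₁) − e^(−c·Z₂)) / (c·(Z₂−Z₁))
e^(−0.273×2.7) = 0.4785; e^(−0.273×6.4) = 0.1743
⟨phi⟩ = 0.4 × (0.4785 − 0.1743) / (0.273 × 3.7) = 0.4 × 0.3012 = 0.1205

12.0%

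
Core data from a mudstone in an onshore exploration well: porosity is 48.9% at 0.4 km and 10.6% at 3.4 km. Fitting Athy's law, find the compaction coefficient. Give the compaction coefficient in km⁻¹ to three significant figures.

Athy: phi(d) = phi₀ e^(−βd) ⇒ phi₁/phi₂ = e^{β(d₂−d₁)} ⇒ β = ln(phi₁/phi₂)/(d₂−d₁)
β = ln(0.489/0.106) / (3.4 − 0.4) = ln(4.613) / 3 = 1.5289 / 3 = 0.5096 km⁻¹

0.510 km⁻¹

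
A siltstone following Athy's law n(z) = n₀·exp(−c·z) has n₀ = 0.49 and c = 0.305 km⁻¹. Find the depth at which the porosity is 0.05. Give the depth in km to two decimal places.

7.48 km

Invert Athy's law: z = ln(n₀/n) / c
z = ln(0.49/0.05) / 0.305 = ln(9.8) / 0.305 = 2.2824 / 0.305 = 7.483 km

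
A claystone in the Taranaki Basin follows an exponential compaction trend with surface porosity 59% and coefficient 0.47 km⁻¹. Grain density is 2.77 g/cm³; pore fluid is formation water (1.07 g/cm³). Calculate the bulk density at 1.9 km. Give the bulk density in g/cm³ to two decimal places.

Porosity at depth: φ = 0.59·exp(−0.47×1.9) = 0.59×0.4094 = 0.2416
Bulk density: ρ_b = (1−φ)ρ_g + φ·ρ_f = 0.7584×2.77 + 0.2416×1.07
       = 2.101 + 0.258 = 2.359 g/cm³

2.36 g/cm³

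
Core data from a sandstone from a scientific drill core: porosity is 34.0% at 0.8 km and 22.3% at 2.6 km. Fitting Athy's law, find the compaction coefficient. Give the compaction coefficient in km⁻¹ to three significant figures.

0.234 km⁻¹

Athy: phi(z) = phi₀ e^(−βz) ⇒ phi₁/phi₂ = e^{β(z₂−z₁)} ⇒ β = ln(phi₁/phi₂)/(z₂−z₁)
β = ln(0.34/0.223) / (2.6 − 0.8) = ln(1.525) / 1.8 = 0.4218 / 1.8 = 0.2343 km⁻¹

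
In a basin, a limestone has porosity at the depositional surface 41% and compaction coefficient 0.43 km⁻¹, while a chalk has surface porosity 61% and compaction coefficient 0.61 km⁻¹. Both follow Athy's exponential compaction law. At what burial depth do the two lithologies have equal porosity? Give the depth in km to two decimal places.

2.21 km

Set φ₀ₐ e^(−βₐz) = φ₀ᵦ e^(−βᵦz) ⇒ ln(φ₀ₐ/φ₀ᵦ) = (βₐ − βᵦ)·z
z = ln(0.41/0.61) / (0.43 − 0.61) = -0.3973 / -0.18 = 2.207 km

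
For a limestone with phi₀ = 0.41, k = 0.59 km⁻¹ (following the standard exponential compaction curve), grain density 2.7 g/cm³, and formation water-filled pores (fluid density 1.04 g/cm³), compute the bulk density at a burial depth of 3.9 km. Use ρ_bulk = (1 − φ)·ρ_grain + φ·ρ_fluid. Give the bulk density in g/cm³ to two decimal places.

2.63 g/cm³

Porosity at depth: phi = 0.41·exp(−0.59×3.9) = 0.41×0.1002 = 0.0411
Bulk density: ρ_b = (1−phi)ρ_g + phi·ρ_f = 0.9589×2.7 + 0.0411×1.04
       = 2.589 + 0.043 = 2.632 g/cm³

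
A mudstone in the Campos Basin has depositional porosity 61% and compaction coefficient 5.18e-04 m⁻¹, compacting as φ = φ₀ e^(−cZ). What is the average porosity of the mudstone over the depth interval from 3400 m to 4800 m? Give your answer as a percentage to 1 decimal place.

Working in km (1 km = 1000 m; c in km⁻¹ = c in m⁻¹ × 1000):
⟨φ⟩ = (1/(Z₂−Z₁)) ∫ φ₀ e^(−cZ) dZ = φ₀·(e^(−c·Z₁) − e^(−c·Z₂)) / (c·(Z₂−Z₁))
e^(−0.518×3.4) = 0.1718; e^(−0.518×4.8) = 0.0832
⟨φ⟩ = 0.61 × (0.1718 − 0.0832) / (0.518 × 1.4) = 0.61 × 0.1222 = 0.0746

7.5%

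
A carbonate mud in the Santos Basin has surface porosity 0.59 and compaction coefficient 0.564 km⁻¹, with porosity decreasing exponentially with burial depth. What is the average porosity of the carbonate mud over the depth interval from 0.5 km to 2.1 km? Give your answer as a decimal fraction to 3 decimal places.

0.293

⟨φ⟩ = (1/(d₂−d₁)) ∫ φ₀ e^(−cd) dd = φ₀·(e^(−c·d₁) − e^(−c·d₂)) / (c·(d₂−d₁))
e^(−0.564×0.5) = 0.7543; e^(−0.564×2.1) = 0.3059
⟨φ⟩ = 0.59 × (0.7543 − 0.3059) / (0.564 × 1.6) = 0.59 × 0.4968 = 0.2931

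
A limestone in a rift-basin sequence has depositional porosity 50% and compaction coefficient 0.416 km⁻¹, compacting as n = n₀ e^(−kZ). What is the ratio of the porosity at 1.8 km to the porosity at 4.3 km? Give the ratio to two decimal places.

n(Z₁)/n(Z₂) = e^(−k·Z₁)/e^(−k·Z₂) = e^{k(Z₂−Z₁)}
= exp(0.416 × 2.5) = exp(1.04) = 2.8292

2.83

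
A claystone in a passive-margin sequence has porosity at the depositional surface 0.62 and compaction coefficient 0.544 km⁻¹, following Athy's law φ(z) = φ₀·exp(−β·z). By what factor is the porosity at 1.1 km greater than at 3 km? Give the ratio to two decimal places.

φ(z₁)/φ(z₂) = e^(−β·z₁)/e^(−β·z₂) = e^{β(z₂−z₁)}
= exp(0.544 × 1.9) = exp(1.034) = 2.8112

2.81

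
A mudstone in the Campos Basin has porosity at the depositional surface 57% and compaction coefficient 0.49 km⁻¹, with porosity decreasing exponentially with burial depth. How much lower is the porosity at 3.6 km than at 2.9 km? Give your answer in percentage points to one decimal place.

phi(2.9) = 0.57·e^(−0.49×2.9) = 0.1376
phi(3.6) = 0.57·e^(−0.49×3.6) = 0.0977
Δphi = 0.1376 − 0.0977 = 0.0400

4.0 percentage points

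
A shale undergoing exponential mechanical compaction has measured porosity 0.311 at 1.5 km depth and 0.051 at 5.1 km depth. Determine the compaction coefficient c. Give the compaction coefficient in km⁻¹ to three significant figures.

Athy: n(z) = n₀ e^(−cz) ⇒ n₁/n₂ = e^{c(z₂−z₁)} ⇒ c = ln(n₁/n₂)/(z₂−z₁)
c = ln(0.311/0.051) / (5.1 − 1.5) = ln(6.098) / 3.6 = 1.8080 / 3.6 = 0.5022 km⁻¹

0.502 km⁻¹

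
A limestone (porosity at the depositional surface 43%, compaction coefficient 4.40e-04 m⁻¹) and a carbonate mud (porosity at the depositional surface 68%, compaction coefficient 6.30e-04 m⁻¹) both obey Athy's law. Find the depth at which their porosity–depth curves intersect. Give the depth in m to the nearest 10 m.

2410 m

Working in km (1 km = 1000 m; c in km⁻¹ = c in m⁻¹ × 1000):
Set phi₀ₐ e^(−cₐz) = phi₀ᵦ e^(−cᵦz) ⇒ ln(phi₀ₐ/phi₀ᵦ) = (cₐ − cᵦ)·z
z = ln(0.43/0.68) / (0.44 − 0.63) = -0.4583 / -0.19 = 2.412 km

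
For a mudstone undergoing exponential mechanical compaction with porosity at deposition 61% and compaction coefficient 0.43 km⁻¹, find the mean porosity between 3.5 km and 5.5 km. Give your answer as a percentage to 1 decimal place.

9.1%

⟨n⟩ = (1/(z₂−z₁)) ∫ n₀ e^(−βz) dz = n₀·(e^(−β·z₁) − e^(−β·z₂)) / (β·(z₂−z₁))
e^(−0.43×3.5) = 0.2220; e^(−0.43×5.5) = 0.0939
⟨n⟩ = 0.61 × (0.2220 − 0.0939) / (0.43 × 2) = 0.61 × 0.1489 = 0.0908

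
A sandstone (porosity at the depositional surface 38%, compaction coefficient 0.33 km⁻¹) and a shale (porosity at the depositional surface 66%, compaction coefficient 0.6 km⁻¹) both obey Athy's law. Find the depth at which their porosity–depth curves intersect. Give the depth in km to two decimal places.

Set phi₀ₐ e^(−βₐd) = phi₀ᵦ e^(−βᵦd) ⇒ ln(phi₀ₐ/phi₀ᵦ) = (βₐ − βᵦ)·d
d = ln(0.38/0.66) / (0.33 − 0.6) = -0.5521 / -0.27 = 2.045 km

2.04 km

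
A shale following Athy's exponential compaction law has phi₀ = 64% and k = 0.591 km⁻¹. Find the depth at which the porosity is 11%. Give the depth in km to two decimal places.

2.98 km

Invert Athy's law: Z = ln(phi₀/phi) / k
Z = ln(0.64/0.11) / 0.591 = ln(5.818) / 0.591 = 1.7610 / 0.591 = 2.980 km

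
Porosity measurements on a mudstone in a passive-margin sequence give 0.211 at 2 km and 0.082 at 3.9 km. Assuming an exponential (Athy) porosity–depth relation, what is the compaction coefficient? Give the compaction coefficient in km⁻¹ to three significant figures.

0.497 km⁻¹

Athy: n(Z) = n₀ e^(−cZ) ⇒ n₁/n₂ = e^{c(Z₂−Z₁)} ⇒ c = ln(n₁/n₂)/(Z₂−Z₁)
c = ln(0.211/0.082) / (3.9 − 2) = ln(2.573) / 1.9 = 0.9451 / 1.9 = 0.4974 km⁻¹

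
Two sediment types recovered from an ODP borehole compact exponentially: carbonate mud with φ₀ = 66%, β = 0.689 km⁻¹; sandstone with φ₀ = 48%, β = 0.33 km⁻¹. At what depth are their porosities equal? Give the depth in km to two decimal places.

0.89 km

Set φ₀ₐ e^(−βₐz) = φ₀ᵦ e^(−βᵦz) ⇒ ln(φ₀ₐ/φ₀ᵦ) = (βₐ − βᵦ)·z
z = ln(0.66/0.48) / (0.689 − 0.33) = 0.3185 / 0.359 = 0.887 km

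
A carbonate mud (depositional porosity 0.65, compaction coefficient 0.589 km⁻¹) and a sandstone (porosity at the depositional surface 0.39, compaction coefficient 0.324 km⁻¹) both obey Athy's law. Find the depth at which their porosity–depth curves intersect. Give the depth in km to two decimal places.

1.93 km

Set phi₀ₐ e^(−cₐZ) = phi₀ᵦ e^(−cᵦZ) ⇒ ln(phi₀ₐ/phi₀ᵦ) = (cₐ − cᵦ)·Z
Z = ln(0.65/0.39) / (0.589 − 0.324) = 0.5108 / 0.265 = 1.928 km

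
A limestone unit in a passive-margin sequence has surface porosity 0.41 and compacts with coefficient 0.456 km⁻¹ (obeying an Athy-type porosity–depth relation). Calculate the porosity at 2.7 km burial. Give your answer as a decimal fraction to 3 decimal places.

phi = phi₀·exp(−c·d) = 0.41 × exp(−0.456 × 2.7) = 0.41 × exp(−1.231)
  = 0.41 × 0.2919 = 0.1197

0.120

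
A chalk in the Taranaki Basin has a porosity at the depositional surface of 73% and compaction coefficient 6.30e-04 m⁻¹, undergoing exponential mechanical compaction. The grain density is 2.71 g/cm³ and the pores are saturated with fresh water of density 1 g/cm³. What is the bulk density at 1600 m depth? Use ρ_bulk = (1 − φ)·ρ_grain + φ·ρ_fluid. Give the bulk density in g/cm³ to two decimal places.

Working in km (1 km = 1000 m; β in km⁻¹ = β in m⁻¹ × 1000):
Porosity at depth: phi = 0.73·exp(−0.63×1.6) = 0.73×0.3649 = 0.2664
Bulk density: ρ_b = (1−phi)ρ_g + phi·ρ_f = 0.7336×2.71 + 0.2664×1
       = 1.988 + 0.266 = 2.254 g/cm³

2.25 g/cm³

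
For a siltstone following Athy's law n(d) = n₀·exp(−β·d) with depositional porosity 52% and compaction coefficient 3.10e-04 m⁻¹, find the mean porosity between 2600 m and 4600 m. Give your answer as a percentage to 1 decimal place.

Working in km (1 km = 1000 m; β in km⁻¹ = β in m⁻¹ × 1000):
⟨n⟩ = (1/(d₂−d₁)) ∫ n₀ e^(−βd) dd = n₀·(e^(−β·d₁) − e^(−β·d₂)) / (β·(d₂−d₁))
e^(−0.31×2.6) = 0.4466; e^(−0.31×4.6) = 0.2403
⟨n⟩ = 0.52 × (0.4466 − 0.2403) / (0.31 × 2) = 0.52 × 0.3329 = 0.1731

17.3%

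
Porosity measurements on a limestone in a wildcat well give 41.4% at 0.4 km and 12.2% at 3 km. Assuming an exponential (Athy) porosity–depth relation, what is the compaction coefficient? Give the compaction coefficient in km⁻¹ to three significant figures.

0.470 km⁻¹

Athy: n(Z) = n₀ e^(−kZ) ⇒ n₁/n₂ = e^{k(Z₂−Z₁)} ⇒ k = ln(n₁/n₂)/(Z₂−Z₁)
k = ln(0.414/0.122) / (3 − 0.4) = ln(3.393) / 2.6 = 1.2218 / 2.6 = 0.4699 km⁻¹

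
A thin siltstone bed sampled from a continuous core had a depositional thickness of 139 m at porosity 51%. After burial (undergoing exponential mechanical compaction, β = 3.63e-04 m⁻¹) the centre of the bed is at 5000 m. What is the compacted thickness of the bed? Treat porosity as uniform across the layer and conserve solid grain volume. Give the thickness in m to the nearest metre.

74 m

Working in km (1 km = 1000 m; β in km⁻¹ = β in m⁻¹ × 1000):
Porosity at 5 km: phi = 0.51·exp(−0.363×5) = 0.0830
Solid-volume conservation: h(1−phi) = h₀(1−phi₀) ⇒ h = h₀·(1−phi₀)/(1−phi)
h = 0.139 × (1 − 0.51)/(1 − 0.0830) = 0.139 × 0.5344 = 0.0743 km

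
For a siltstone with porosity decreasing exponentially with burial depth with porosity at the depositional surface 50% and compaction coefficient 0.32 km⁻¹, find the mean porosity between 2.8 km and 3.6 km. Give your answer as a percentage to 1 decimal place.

18.0%

⟨n⟩ = (1/(z₂−z₁)) ∫ n₀ e^(−kz) dz = n₀·(e^(−k·z₁) − e^(−k·z₂)) / (k·(z₂−z₁))
e^(−0.32×2.8) = 0.4082; e^(−0.32×3.6) = 0.3160
⟨n⟩ = 0.5 × (0.4082 − 0.3160) / (0.32 × 0.8) = 0.5 × 0.3601 = 0.1801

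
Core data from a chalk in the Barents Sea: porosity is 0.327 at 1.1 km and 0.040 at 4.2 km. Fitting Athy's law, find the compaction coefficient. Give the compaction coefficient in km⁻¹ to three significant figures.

0.678 km⁻¹

Athy: φ(z) = φ₀ e^(−cz) ⇒ φ₁/φ₂ = e^{c(z₂−z₁)} ⇒ c = ln(φ₁/φ₂)/(z₂−z₁)
c = ln(0.327/0.04) / (4.2 − 1.1) = ln(8.175) / 3.1 = 2.1011 / 3.1 = 0.6778 km⁻¹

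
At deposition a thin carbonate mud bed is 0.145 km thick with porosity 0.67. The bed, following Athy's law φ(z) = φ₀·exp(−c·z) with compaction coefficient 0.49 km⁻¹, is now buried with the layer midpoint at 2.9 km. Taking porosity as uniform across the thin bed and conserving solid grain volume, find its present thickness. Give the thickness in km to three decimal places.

Porosity at 2.9 km: φ = 0.67·exp(−0.49×2.9) = 0.1618
Solid-volume conservation: h(1−φ) = h₀(1−φ₀) ⇒ h = h₀·(1−φ₀)/(1−φ)
h = 0.145 × (1 − 0.67)/(1 − 0.1618) = 0.145 × 0.3937 = 0.0571 km

0.057 km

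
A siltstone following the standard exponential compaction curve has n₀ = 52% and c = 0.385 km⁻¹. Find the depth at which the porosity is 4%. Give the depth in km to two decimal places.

Invert Athy's law: d = ln(n₀/n) / c
d = ln(0.52/0.04) / 0.385 = ln(13) / 0.385 = 2.5649 / 0.385 = 6.662 km

6.66 km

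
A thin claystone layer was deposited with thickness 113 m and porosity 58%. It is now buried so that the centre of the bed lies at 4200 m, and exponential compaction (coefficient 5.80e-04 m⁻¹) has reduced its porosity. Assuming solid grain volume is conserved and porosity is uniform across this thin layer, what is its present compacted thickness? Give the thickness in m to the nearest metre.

50 m

Working in km (1 km = 1000 m; c in km⁻¹ = c in m⁻¹ × 1000):
Porosity at 4.2 km: n = 0.58·exp(−0.58×4.2) = 0.0508
Solid-volume conservation: h(1−n) = h₀(1−n₀) ⇒ h = h₀·(1−n₀)/(1−n)
h = 0.113 × (1 − 0.58)/(1 − 0.0508) = 0.113 × 0.4425 = 0.0500 km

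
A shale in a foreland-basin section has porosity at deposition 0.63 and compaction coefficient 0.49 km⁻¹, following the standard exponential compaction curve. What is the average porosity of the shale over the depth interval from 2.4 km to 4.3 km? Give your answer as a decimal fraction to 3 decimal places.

0.126

⟨phi⟩ = (1/(Z₂−Z₁)) ∫ phi₀ e^(−βZ) dZ = phi₀·(e^(−β·Z₁) − e^(−β·Z₂)) / (β·(Z₂−Z₁))
e^(−0.49×2.4) = 0.3085; e^(−0.49×4.3) = 0.1216
⟨phi⟩ = 0.63 × (0.3085 − 0.1216) / (0.49 × 1.9) = 0.63 × 0.2008 = 0.1265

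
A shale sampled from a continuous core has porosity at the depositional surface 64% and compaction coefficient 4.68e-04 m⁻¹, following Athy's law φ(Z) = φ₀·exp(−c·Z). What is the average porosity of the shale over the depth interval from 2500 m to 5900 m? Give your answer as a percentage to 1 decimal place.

9.9%

Working in km (1 km = 1000 m; c in km⁻¹ = c in m⁻¹ × 1000):
⟨φ⟩ = (1/(Z₂−Z₁)) ∫ φ₀ e^(−cZ) dZ = φ₀·(e^(−c·Z₁) − e^(−c·Z₂)) / (c·(Z₂−Z₁))
e^(−0.468×2.5) = 0.3104; e^(−0.468×5.9) = 0.0632
⟨φ⟩ = 0.64 × (0.3104 − 0.0632) / (0.468 × 3.4) = 0.64 × 0.1553 = 0.0994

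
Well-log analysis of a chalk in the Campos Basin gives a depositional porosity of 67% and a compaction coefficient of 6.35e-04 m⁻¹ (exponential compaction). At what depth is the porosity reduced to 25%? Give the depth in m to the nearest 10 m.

1550 m

Working in km (1 km = 1000 m; k in km⁻¹ = k in m⁻¹ × 1000):
Invert Athy's law: d = ln(φ₀/φ) / k
d = ln(0.67/0.25) / 0.635 = ln(2.68) / 0.635 = 0.9858 / 0.635 = 1.552 km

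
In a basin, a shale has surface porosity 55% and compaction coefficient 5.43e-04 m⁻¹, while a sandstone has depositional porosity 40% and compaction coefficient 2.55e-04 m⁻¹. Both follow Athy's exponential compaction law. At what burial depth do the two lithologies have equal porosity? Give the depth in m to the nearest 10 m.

1110 m

Working in km (1 km = 1000 m; β in km⁻¹ = β in m⁻¹ × 1000):
Set φ₀ₐ e^(−βₐz) = φ₀ᵦ e^(−βᵦz) ⇒ ln(φ₀ₐ/φ₀ᵦ) = (βₐ − βᵦ)·z
z = ln(0.55/0.4) / (0.543 − 0.255) = 0.3185 / 0.288 = 1.106 km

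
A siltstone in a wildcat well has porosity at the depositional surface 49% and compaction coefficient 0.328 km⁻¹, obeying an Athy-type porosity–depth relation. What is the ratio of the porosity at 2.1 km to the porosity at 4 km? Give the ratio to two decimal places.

1.86

n(d₁)/n(d₂) = e^(−β·d₁)/e^(−β·d₂) = e^{β(d₂−d₁)}
= exp(0.328 × 1.9) = exp(0.6232) = 1.8649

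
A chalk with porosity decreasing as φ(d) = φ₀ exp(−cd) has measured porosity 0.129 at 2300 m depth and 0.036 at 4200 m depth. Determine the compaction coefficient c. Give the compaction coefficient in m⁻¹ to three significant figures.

0.000672 m⁻¹

Working in km (1 km = 1000 m; c in km⁻¹ = c in m⁻¹ × 1000):
Athy: φ(d) = φ₀ e^(−cd) ⇒ φ₁/φ₂ = e^{c(d₂−d₁)} ⇒ c = ln(φ₁/φ₂)/(d₂−d₁)
c = ln(0.129/0.036) / (4.2 − 2.3) = ln(3.583) / 1.9 = 1.2763 / 1.9 = 0.6717 km⁻¹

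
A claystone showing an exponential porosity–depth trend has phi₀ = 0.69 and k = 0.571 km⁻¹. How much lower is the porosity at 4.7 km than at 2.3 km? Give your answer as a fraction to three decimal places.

phi(2.3) = 0.69·e^(−0.571×2.3) = 0.1856
phi(4.7) = 0.69·e^(−0.571×4.7) = 0.0471
Δphi = 0.1856 − 0.0471 = 0.1384

0.138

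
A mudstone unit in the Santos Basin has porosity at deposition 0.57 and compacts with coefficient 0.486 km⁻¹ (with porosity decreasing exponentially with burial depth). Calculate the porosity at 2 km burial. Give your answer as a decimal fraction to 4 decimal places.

phi = phi₀·exp(−k·z) = 0.57 × exp(−0.486 × 2) = 0.57 × exp(−0.972)
  = 0.57 × 0.3783 = 0.2156

0.2156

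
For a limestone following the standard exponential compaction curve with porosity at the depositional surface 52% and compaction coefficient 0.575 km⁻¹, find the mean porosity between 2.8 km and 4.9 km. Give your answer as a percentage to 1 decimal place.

6.0%

⟨phi⟩ = (1/(Z₂−Z₁)) ∫ phi₀ e^(−βZ) dZ = phi₀·(e^(−β·Z₁) − e^(−β·Z₂)) / (β·(Z₂−Z₁))
e^(−0.575×2.8) = 0.1999; e^(−0.575×4.9) = 0.0598
⟨phi⟩ = 0.52 × (0.1999 − 0.0598) / (0.575 × 2.1) = 0.52 × 0.1161 = 0.0603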